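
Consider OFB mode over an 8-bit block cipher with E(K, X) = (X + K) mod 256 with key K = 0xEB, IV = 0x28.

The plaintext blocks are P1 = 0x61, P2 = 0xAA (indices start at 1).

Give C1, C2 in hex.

C1 = 0x72, C2 = 0x54

OFB encryption: S_i = E(K, S_{i−1}) with S_{0} = IV; C_i = P_i ⊕ S_i.
C1: S = E(K, 0x28) = 0x13; 0x61 ⊕ 0x13 = 0x72.
C2: S = E(K, 0x13) = 0xFE; 0xAA ⊕ 0xFE = 0x54.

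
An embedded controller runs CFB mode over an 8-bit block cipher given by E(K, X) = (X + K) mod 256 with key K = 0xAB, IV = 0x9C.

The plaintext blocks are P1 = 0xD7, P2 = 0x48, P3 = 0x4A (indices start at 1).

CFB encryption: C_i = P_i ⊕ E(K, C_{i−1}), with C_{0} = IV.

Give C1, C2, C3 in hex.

C1: E(K, 0x9C) = 0x47; 0xD7 ⊕ 0x47 = 0x90.
C2: E(K, 0x90) = 0x3B; 0x48 ⊕ 0x3B = 0x73.
C3: E(K, 0x73) = 0x1E; 0x4A ⊕ 0x1E = 0x54.

C1 = 0x90, C2 = 0x73, C3 = 0x54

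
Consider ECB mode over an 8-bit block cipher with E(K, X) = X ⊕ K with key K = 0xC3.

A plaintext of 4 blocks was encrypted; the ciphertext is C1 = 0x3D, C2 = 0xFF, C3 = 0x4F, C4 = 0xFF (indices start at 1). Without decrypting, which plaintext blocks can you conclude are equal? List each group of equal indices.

P2 = P4

ECB encrypts each block independently with the same key, so equal ciphertext blocks imply equal plaintext blocks.
C2 = C4 = 0xFF, so P2 = P4.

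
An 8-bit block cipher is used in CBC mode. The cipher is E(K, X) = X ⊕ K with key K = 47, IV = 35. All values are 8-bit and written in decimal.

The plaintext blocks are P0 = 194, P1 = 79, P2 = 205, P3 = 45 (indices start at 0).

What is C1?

C1 = 174

CBC encryption: C_i = E(K, P_i ⊕ C_{i−1}), with C_{−1} = IV.
C0: P0 ⊕ 35 = 225; E(K, 225) = 206.
C1: P1 ⊕ 206 = 129; E(K, 129) = 174.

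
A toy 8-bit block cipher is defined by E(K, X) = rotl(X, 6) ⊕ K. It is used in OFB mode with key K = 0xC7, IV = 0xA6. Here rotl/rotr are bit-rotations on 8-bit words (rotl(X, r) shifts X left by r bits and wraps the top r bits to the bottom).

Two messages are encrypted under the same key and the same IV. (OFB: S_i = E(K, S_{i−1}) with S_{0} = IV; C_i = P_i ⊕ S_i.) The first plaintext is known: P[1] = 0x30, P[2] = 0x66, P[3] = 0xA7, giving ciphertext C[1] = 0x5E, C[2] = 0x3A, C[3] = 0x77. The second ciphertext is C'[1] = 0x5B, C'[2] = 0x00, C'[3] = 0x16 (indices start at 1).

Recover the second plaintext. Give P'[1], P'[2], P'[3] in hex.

P'[1] = 0x35, P'[2] = 0x5C, P'[3] = 0xC6

In OFB with a reused IV, both messages share the same keystream S_i, so C_i ⊕ C'_i = P_i ⊕ P'_i and thus P'_i = P_i ⊕ C_i ⊕ C'_i.
P'[1]: 0x30 ⊕ 0x5E ⊕ 0x5B = 0x35.
P'[2]: 0x66 ⊕ 0x3A ⊕ 0x00 = 0x5C.
P'[3]: 0xA7 ⊕ 0x77 ⊕ 0x16 = 0xC6.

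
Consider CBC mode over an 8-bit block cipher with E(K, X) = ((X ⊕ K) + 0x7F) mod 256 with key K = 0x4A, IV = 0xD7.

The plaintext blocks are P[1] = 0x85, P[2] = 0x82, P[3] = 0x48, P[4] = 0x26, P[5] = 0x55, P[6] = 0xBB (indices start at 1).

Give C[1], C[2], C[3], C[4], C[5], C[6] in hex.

C[1] = 0x97, C[2] = 0xDE, C[3] = 0x5B, C[4] = 0xB6, C[5] = 0x28, C[6] = 0x58

CBC encryption: C_i = E(K, P_i ⊕ C_{i−1}), with C_{0} = IV.
C[1]: P[1] ⊕ 0xD7 = 0x52; E(K, 0x52) = 0x97.
C[2]: P[2] ⊕ 0x97 = 0x15; E(K, 0x15) = 0xDE.
C[3]: P[3] ⊕ 0xDE = 0x96; E(K, 0x96) = 0x5B.
C[4]: P[4] ⊕ 0x5B = 0x7D; E(K, 0x7D) = 0xB6.
C[5]: P[5] ⊕ 0xB6 = 0xE3; E(K, 0xE3) = 0x28.
C[6]: P[6] ⊕ 0x28 = 0x93; E(K, 0x93) = 0x58.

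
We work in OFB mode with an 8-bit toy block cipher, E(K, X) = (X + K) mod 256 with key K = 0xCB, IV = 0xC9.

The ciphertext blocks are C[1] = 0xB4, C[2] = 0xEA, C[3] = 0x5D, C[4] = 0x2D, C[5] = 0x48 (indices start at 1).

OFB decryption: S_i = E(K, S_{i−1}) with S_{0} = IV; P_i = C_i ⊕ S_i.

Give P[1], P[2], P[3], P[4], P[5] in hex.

P[1]: S = E(K, 0xC9) = 0x94; 0xB4 ⊕ 0x94 = 0x20.
P[2]: S = E(K, 0x94) = 0x5F; 0xEA ⊕ 0x5F = 0xB5.
P[3]: S = E(K, 0x5F) = 0x2A; 0x5D ⊕ 0x2A = 0x77.
P[4]: S = E(K, 0x2A) = 0xF5; 0x2D ⊕ 0xF5 = 0xD8.
P[5]: S = E(K, 0xF5) = 0xC0; 0x48 ⊕ 0xC0 = 0x88.

P[1] = 0x20, P[2] = 0xB5, P[3] = 0x77, P[4] = 0xD8, P[5] = 0x88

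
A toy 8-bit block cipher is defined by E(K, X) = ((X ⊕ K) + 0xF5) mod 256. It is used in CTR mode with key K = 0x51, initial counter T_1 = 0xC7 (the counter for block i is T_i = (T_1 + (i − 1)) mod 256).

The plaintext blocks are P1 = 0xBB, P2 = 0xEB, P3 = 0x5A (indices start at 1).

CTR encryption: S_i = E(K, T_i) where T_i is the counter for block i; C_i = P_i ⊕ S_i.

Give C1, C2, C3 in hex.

C1 = 0x30, C2 = 0x65, C3 = 0xD7

C1: T = 0xC7, S = E(K, T) = 0x8B; 0xBB ⊕ 0x8B = 0x30.
C2: T = 0xC8, S = E(K, T) = 0x8E; 0xEB ⊕ 0x8E = 0x65.
C3: T = 0xC9, S = E(K, T) = 0x8D; 0x5A ⊕ 0x8D = 0xD7.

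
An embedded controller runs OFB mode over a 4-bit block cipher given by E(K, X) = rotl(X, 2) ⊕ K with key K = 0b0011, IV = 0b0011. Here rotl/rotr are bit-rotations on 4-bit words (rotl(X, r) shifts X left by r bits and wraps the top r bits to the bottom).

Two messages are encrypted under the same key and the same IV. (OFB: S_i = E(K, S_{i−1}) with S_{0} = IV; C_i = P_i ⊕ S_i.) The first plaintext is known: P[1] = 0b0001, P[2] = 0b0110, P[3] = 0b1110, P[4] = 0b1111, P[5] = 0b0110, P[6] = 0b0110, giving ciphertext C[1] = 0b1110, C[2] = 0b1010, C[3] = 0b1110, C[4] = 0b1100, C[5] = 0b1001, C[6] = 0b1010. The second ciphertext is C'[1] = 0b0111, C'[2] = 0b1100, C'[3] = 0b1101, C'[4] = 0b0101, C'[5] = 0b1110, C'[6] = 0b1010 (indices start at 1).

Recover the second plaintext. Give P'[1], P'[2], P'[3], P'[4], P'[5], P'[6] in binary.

P'[1] = 0b1000, P'[2] = 0b0000, P'[3] = 0b1101, P'[4] = 0b0110, P'[5] = 0b0001, P'[6] = 0b0110

In OFB with a reused IV, both messages share the same keystream S_i, so C_i ⊕ C'_i = P_i ⊕ P'_i and thus P'_i = P_i ⊕ C_i ⊕ C'_i.
P'[1]: 0b0001 ⊕ 0b1110 ⊕ 0b0111 = 0b1000.
P'[2]: 0b0110 ⊕ 0b1010 ⊕ 0b1100 = 0b0000.
P'[3]: 0b1110 ⊕ 0b1110 ⊕ 0b1101 = 0b1101.
P'[4]: 0b1111 ⊕ 0b1100 ⊕ 0b0101 = 0b0110.
P'[5]: 0b0110 ⊕ 0b1001 ⊕ 0b1110 = 0b0001.
P'[6]: 0b0110 ⊕ 0b1010 ⊕ 0b1010 = 0b0110.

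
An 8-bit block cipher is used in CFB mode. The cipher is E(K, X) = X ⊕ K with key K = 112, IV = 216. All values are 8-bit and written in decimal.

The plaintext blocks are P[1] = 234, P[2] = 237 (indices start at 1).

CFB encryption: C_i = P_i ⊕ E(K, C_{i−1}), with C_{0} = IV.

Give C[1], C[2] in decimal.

C[1]: E(K, 216) = 168; 234 ⊕ 168 = 66.
C[2]: E(K, 66) = 50; 237 ⊕ 50 = 223.

C[1] = 66, C[2] = 223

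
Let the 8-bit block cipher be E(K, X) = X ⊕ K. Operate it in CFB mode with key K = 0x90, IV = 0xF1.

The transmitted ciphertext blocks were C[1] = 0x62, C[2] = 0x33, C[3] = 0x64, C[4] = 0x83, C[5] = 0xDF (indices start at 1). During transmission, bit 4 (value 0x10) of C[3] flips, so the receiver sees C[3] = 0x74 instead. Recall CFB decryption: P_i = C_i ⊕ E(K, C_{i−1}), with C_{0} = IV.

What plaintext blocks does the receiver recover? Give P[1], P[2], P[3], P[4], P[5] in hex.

P[1] = 0x03, P[2] = 0xC1, P[3] = 0xD7, P[4] = 0x67, P[5] = 0xCC

Only C[3] changed, to 0x74. In CFB, a change in C_i flips the same bit in P_i and garbles P_{i+1}. Decrypting the received ciphertext:
P[1]: E(K, 0xF1) = 0x61; 0x62 ⊕ 0x61 = 0x03.
P[2]: E(K, 0x62) = 0xF2; 0x33 ⊕ 0xF2 = 0xC1.
P[3]: E(K, 0x33) = 0xA3; 0x74 ⊕ 0xA3 = 0xD7.
P[4]: E(K, 0x74) = 0xE4; 0x83 ⊕ 0xE4 = 0x67.
P[5]: E(K, 0x83) = 0x13; 0xDF ⊕ 0x13 = 0xCC.
Blocks that differ from the original plaintext: P[3], P[4].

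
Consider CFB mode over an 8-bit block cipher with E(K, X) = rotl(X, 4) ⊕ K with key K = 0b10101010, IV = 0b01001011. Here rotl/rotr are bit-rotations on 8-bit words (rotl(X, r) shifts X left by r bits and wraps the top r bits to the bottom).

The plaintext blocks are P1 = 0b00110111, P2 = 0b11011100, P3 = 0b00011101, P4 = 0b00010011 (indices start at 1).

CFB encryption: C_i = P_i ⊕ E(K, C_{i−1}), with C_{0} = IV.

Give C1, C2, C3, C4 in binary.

C1 = 0b00101001, C2 = 0b11100100, C3 = 0b11111001, C4 = 0b00100110

C1: E(K, 0b01001011) = 0b00011110; 0b00110111 ⊕ 0b00011110 = 0b00101001.
C2: E(K, 0b00101001) = 0b00111000; 0b11011100 ⊕ 0b00111000 = 0b11100100.
C3: E(K, 0b11100100) = 0b11100100; 0b00011101 ⊕ 0b11100100 = 0b11111001.
C4: E(K, 0b11111001) = 0b00110101; 0b00010011 ⊕ 0b00110101 = 0b00100110.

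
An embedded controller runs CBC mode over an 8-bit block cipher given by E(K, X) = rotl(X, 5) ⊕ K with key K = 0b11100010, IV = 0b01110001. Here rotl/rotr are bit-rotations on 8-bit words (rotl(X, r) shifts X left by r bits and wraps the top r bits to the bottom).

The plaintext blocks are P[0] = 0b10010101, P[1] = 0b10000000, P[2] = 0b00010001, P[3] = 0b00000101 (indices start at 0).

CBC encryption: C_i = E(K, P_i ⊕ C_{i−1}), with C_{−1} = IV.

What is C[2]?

C[2] = 0b01100111

C[0]: P[0] ⊕ 0b01110001 = 0b11100100; E(K, 0b11100100) = 0b01111110.
C[1]: P[1] ⊕ 0b01111110 = 0b11111110; E(K, 0b11111110) = 0b00111101.
C[2]: P[2] ⊕ 0b00111101 = 0b00101100; E(K, 0b00101100) = 0b01100111.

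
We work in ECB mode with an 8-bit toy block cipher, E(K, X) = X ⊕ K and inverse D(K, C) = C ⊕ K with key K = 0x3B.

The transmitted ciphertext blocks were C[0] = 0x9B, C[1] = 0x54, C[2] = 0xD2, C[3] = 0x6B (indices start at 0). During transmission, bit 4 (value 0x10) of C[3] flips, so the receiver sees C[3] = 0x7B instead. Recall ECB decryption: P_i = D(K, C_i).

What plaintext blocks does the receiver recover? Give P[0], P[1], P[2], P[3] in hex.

Only C[3] changed, to 0x7B. In ECB, a change in C_i affects only P_i. Decrypting the received ciphertext:
P[0]: D(K, 0x9B) = 0xA0.
P[1]: D(K, 0x54) = 0x6F.
P[2]: D(K, 0xD2) = 0xE9.
P[3]: D(K, 0x7B) = 0x40.
Blocks that differ from the original plaintext: P[3].

P[0] = 0xA0, P[1] = 0x6F, P[2] = 0xE9, P[3] = 0x40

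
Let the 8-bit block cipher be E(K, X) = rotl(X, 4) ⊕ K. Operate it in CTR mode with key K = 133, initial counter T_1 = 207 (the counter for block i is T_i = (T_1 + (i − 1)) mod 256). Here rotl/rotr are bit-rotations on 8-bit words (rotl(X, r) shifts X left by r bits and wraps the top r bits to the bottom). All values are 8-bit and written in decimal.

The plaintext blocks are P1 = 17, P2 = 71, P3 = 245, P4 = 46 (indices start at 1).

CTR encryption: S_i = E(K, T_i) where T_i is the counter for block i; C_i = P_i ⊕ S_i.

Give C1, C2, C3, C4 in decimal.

C1: T = 207, S = E(K, T) = 121; 17 ⊕ 121 = 104.
C2: T = 208, S = E(K, T) = 136; 71 ⊕ 136 = 207.
C3: T = 209, S = E(K, T) = 152; 245 ⊕ 152 = 109.
C4: T = 210, S = E(K, T) = 168; 46 ⊕ 168 = 134.

C1 = 104, C2 = 207, C3 = 109, C4 = 134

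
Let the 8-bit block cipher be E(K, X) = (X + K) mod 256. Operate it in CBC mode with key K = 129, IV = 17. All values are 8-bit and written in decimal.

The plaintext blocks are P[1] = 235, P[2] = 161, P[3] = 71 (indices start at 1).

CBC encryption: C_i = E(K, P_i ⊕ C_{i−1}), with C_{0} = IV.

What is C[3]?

C[1]: P[1] ⊕ 17 = 250; E(K, 250) = 123.
C[2]: P[2] ⊕ 123 = 218; E(K, 218) = 91.
C[3]: P[3] ⊕ 91 = 28; E(K, 28) = 157.

C[3] = 157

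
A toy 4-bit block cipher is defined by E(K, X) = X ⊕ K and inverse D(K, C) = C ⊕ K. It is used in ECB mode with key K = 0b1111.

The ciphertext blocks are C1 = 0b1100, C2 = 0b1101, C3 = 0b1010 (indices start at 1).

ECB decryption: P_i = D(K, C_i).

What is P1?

P1 = 0b0011

P1: D(K, 0b1100) = 0b0011.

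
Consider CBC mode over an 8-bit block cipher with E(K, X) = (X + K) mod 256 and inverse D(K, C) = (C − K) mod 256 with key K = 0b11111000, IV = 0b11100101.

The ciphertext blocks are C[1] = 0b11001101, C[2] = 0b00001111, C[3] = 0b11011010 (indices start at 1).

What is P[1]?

CBC decryption: P_i = D(K, C_i) ⊕ C_{i−1}, with C_{0} = IV.
P[1]: D(K, 0b11001101) = 0b11010101; 0b11010101 ⊕ 0b11100101 = 0b00110000.

P[1] = 0b00110000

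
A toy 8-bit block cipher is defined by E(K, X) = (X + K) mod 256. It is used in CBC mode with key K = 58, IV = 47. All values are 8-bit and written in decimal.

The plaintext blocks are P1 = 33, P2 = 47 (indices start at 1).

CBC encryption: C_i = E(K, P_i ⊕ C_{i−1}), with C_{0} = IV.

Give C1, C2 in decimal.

C1 = 72, C2 = 161

C1: P1 ⊕ 47 = 14; E(K, 14) = 72.
C2: P2 ⊕ 72 = 103; E(K, 103) = 161.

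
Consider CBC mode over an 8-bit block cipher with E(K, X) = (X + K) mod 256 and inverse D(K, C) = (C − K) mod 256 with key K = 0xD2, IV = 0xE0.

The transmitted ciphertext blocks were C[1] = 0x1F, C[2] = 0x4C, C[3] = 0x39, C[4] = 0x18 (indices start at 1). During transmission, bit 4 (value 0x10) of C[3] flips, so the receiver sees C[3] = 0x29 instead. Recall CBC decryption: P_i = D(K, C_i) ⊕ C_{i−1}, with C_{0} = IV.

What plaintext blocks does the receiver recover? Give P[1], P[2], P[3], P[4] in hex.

Only C[3] changed, to 0x29. In CBC, a change in C_i garbles P_i and flips the same bit in P_{i+1}. Decrypting the received ciphertext:
P[1]: D(K, 0x1F) = 0x4D; 0x4D ⊕ 0xE0 = 0xAD.
P[2]: D(K, 0x4C) = 0x7A; 0x7A ⊕ 0x1F = 0x65.
P[3]: D(K, 0x29) = 0x57; 0x57 ⊕ 0x4C = 0x1B.
P[4]: D(K, 0x18) = 0x46; 0x46 ⊕ 0x29 = 0x6F.
Blocks that differ from the original plaintext: P[3], P[4].

P[1] = 0xAD, P[2] = 0x65, P[3] = 0x1B, P[4] = 0x6F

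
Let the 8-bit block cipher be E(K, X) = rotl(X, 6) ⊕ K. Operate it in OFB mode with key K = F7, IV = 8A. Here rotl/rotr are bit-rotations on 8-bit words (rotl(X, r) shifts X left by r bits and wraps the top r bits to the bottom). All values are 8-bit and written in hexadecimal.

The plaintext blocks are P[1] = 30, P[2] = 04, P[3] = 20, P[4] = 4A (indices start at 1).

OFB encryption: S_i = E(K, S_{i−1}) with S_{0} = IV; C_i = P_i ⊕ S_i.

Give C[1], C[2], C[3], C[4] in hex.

C[1] = 65, C[2] = A6, C[3] = 7F, C[4] = 6A

C[1]: S = E(K, 8A) = 55; 30 ⊕ 55 = 65.
C[2]: S = E(K, 55) = A2; 04 ⊕ A2 = A6.
C[3]: S = E(K, A2) = 5F; 20 ⊕ 5F = 7F.
C[4]: S = E(K, 5F) = 20; 4A ⊕ 20 = 6A.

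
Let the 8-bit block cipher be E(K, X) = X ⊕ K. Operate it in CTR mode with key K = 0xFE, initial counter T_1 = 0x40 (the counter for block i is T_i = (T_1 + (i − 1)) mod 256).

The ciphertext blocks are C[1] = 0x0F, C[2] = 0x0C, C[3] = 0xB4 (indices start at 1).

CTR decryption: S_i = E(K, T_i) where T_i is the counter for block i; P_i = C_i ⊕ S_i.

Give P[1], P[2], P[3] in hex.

P[1]: T = 0x40, S = E(K, T) = 0xBE; 0x0F ⊕ 0xBE = 0xB1.
P[2]: T = 0x41, S = E(K, T) = 0xBF; 0x0C ⊕ 0xBF = 0xB3.
P[3]: T = 0x42, S = E(K, T) = 0xBC; 0xB4 ⊕ 0xBC = 0x08.

P[1] = 0xB1, P[2] = 0xB3, P[3] = 0x08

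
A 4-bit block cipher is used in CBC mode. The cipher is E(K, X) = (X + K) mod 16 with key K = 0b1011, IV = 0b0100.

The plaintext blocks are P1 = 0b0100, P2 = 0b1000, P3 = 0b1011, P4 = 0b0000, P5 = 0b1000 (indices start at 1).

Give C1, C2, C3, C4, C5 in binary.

CBC encryption: C_i = E(K, P_i ⊕ C_{i−1}), with C_{0} = IV.
C1: P1 ⊕ 0b0100 = 0b0000; E(K, 0b0000) = 0b1011.
C2: P2 ⊕ 0b1011 = 0b0011; E(K, 0b0011) = 0b1110.
C3: P3 ⊕ 0b1110 = 0b0101; E(K, 0b0101) = 0b0000.
C4: P4 ⊕ 0b0000 = 0b0000; E(K, 0b0000) = 0b1011.
C5: P5 ⊕ 0b1011 = 0b0011; E(K, 0b0011) = 0b1110.

C1 = 0b1011, C2 = 0b1110, C3 = 0b0000, C4 = 0b1011, C5 = 0b1110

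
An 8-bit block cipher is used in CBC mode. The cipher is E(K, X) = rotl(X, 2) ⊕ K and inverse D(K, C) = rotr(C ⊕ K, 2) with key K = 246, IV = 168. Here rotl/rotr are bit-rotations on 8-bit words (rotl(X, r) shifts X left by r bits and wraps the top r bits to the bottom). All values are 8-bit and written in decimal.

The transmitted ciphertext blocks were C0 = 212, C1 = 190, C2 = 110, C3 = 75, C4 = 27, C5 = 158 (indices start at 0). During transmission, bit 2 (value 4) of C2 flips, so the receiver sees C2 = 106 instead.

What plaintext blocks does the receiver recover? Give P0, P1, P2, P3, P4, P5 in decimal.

CBC decryption: P_i = D(K, C_i) ⊕ C_{i−1}, with C_{−1} = IV.
Only C2 changed, to 106. In CBC, a change in C_i garbles P_i and flips the same bit in P_{i+1}. Decrypting the received ciphertext:
P0: D(K, 212) = 136; 136 ⊕ 168 = 32.
P1: D(K, 190) = 18; 18 ⊕ 212 = 198.
P2: D(K, 106) = 39; 39 ⊕ 190 = 153.
P3: D(K, 75) = 111; 111 ⊕ 106 = 5.
P4: D(K, 27) = 123; 123 ⊕ 75 = 48.
P5: D(K, 158) = 26; 26 ⊕ 27 = 1.
Blocks that differ from the original plaintext: P2, P3.

P0 = 32, P1 = 198, P2 = 153, P3 = 5, P4 = 48, P5 = 1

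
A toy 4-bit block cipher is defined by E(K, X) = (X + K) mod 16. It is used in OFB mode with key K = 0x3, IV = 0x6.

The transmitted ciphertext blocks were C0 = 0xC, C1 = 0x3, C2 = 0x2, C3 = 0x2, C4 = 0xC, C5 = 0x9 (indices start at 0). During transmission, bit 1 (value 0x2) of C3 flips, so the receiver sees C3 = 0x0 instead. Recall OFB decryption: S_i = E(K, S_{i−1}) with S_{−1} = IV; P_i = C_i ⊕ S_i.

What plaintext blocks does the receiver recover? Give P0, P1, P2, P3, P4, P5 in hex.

Only C3 changed, to 0x0. In OFB, a change in C_i flips the same bit in P_i only; the keystream is unaffected. Decrypting the received ciphertext:
P0: S = E(K, 0x6) = 0x9; 0xC ⊕ 0x9 = 0x5.
P1: S = E(K, 0x9) = 0xC; 0x3 ⊕ 0xC = 0xF.
P2: S = E(K, 0xC) = 0xF; 0x2 ⊕ 0xF = 0xD.
P3: S = E(K, 0xF) = 0x2; 0x0 ⊕ 0x2 = 0x2.
P4: S = E(K, 0x2) = 0x5; 0xC ⊕ 0x5 = 0x9.
P5: S = E(K, 0x5) = 0x8; 0x9 ⊕ 0x8 = 0x1.
Blocks that differ from the original plaintext: P3.

P0 = 0x5, P1 = 0xF, P2 = 0xD, P3 = 0x2, P4 = 0x9, P5 = 0x1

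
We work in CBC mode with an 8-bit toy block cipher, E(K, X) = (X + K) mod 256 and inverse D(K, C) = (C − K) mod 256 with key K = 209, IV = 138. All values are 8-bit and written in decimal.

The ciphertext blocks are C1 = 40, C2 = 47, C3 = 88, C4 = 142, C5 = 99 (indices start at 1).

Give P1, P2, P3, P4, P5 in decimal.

P1 = 221, P2 = 118, P3 = 168, P4 = 229, P5 = 28

CBC decryption: P_i = D(K, C_i) ⊕ C_{i−1}, with C_{0} = IV.
P1: D(K, 40) = 87; 87 ⊕ 138 = 221.
P2: D(K, 47) = 94; 94 ⊕ 40 = 118.
P3: D(K, 88) = 135; 135 ⊕ 47 = 168.
P4: D(K, 142) = 189; 189 ⊕ 88 = 229.
P5: D(K, 99) = 146; 146 ⊕ 142 = 28.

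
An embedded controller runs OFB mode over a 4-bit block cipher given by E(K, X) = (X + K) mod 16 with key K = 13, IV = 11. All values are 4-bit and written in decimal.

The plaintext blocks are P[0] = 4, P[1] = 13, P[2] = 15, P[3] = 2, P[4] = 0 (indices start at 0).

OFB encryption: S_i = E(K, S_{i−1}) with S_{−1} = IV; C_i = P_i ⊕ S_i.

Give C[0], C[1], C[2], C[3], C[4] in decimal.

C[0] = 12, C[1] = 8, C[2] = 13, C[3] = 13, C[4] = 12

C[0]: S = E(K, 11) = 8; 4 ⊕ 8 = 12.
C[1]: S = E(K, 8) = 5; 13 ⊕ 5 = 8.
C[2]: S = E(K, 5) = 2; 15 ⊕ 2 = 13.
C[3]: S = E(K, 2) = 15; 2 ⊕ 15 = 13.
C[4]: S = E(K, 15) = 12; 0 ⊕ 12 = 12.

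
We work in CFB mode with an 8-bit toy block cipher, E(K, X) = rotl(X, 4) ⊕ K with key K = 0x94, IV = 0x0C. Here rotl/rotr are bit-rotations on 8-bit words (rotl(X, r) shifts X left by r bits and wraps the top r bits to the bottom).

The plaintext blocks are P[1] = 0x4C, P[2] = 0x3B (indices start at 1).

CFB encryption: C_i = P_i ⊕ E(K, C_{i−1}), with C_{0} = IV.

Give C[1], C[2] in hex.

C[1] = 0x18, C[2] = 0x2E

C[1]: E(K, 0x0C) = 0x54; 0x4C ⊕ 0x54 = 0x18.
C[2]: E(K, 0x18) = 0x15; 0x3B ⊕ 0x15 = 0x2E.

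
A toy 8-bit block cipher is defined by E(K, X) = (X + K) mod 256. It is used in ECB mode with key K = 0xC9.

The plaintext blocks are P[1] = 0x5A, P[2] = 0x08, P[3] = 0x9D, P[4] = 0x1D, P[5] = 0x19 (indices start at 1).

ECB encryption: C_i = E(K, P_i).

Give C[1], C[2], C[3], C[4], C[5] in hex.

C[1]: E(K, 0x5A) = 0x23.
C[2]: E(K, 0x08) = 0xD1.
C[3]: E(K, 0x9D) = 0x66.
C[4]: E(K, 0x1D) = 0xE6.
C[5]: E(K, 0x19) = 0xE2.

C[1] = 0x23, C[2] = 0xD1, C[3] = 0x66, C[4] = 0xE6, C[5] = 0xE2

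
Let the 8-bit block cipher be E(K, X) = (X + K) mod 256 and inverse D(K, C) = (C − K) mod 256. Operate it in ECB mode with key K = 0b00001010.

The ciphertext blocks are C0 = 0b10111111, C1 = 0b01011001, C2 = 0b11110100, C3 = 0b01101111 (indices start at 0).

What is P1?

P1 = 0b01001111

ECB decryption: P_i = D(K, C_i).
P1: D(K, 0b01011001) = 0b01001111.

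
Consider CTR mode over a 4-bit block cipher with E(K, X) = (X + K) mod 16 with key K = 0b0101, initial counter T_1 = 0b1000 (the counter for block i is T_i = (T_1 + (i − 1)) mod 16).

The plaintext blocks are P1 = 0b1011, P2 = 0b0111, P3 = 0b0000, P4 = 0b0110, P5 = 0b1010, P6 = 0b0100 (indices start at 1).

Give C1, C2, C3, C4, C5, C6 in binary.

CTR encryption: S_i = E(K, T_i) where T_i is the counter for block i; C_i = P_i ⊕ S_i.
C1: T = 0b1000, S = E(K, T) = 0b1101; 0b1011 ⊕ 0b1101 = 0b0110.
C2: T = 0b1001, S = E(K, T) = 0b1110; 0b0111 ⊕ 0b1110 = 0b1001.
C3: T = 0b1010, S = E(K, T) = 0b1111; 0b0000 ⊕ 0b1111 = 0b1111.
C4: T = 0b1011, S = E(K, T) = 0b0000; 0b0110 ⊕ 0b0000 = 0b0110.
C5: T = 0b1100, S = E(K, T) = 0b0001; 0b1010 ⊕ 0b0001 = 0b1011.
C6: T = 0b1101, S = E(K, T) = 0b0010; 0b0100 ⊕ 0b0010 = 0b0110.

C1 = 0b0110, C2 = 0b1001, C3 = 0b1111, C4 = 0b0110, C5 = 0b1011, C6 = 0b0110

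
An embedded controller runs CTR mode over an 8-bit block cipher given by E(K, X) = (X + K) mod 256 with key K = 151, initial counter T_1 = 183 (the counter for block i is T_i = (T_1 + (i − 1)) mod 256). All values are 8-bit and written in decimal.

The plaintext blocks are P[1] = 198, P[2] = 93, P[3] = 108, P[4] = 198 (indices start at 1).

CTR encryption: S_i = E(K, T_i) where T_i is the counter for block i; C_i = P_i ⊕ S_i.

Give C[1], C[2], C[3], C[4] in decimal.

C[1]: T = 183, S = E(K, T) = 78; 198 ⊕ 78 = 136.
C[2]: T = 184, S = E(K, T) = 79; 93 ⊕ 79 = 18.
C[3]: T = 185, S = E(K, T) = 80; 108 ⊕ 80 = 60.
C[4]: T = 186, S = E(K, T) = 81; 198 ⊕ 81 = 151.

C[1] = 136, C[2] = 18, C[3] = 60, C[4] = 151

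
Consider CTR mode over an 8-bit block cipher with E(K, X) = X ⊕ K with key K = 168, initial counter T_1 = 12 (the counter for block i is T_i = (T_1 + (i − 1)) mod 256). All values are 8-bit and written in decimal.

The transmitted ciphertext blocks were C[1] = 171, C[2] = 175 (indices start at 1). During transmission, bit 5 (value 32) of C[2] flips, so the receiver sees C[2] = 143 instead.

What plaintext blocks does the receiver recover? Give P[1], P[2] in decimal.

P[1] = 15, P[2] = 42

CTR decryption: S_i = E(K, T_i) where T_i is the counter for block i; P_i = C_i ⊕ S_i.
Only C[2] changed, to 143. In CTR, a change in C_i flips the same bit in P_i only; the keystream is unaffected. Decrypting the received ciphertext:
P[1]: T = 12, S = E(K, T) = 164; 171 ⊕ 164 = 15.
P[2]: T = 13, S = E(K, T) = 165; 143 ⊕ 165 = 42.
Blocks that differ from the original plaintext: P[2].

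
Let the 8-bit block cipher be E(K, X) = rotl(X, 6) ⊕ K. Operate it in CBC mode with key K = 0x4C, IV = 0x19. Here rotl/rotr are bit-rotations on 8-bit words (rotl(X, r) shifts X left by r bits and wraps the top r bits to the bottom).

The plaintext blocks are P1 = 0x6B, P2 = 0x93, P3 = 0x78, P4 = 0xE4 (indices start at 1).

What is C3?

C3 = 0x75

CBC encryption: C_i = E(K, P_i ⊕ C_{i−1}), with C_{0} = IV.
C1: P1 ⊕ 0x19 = 0x72; E(K, 0x72) = 0xD0.
C2: P2 ⊕ 0xD0 = 0x43; E(K, 0x43) = 0x9C.
C3: P3 ⊕ 0x9C = 0xE4; E(K, 0xE4) = 0x75.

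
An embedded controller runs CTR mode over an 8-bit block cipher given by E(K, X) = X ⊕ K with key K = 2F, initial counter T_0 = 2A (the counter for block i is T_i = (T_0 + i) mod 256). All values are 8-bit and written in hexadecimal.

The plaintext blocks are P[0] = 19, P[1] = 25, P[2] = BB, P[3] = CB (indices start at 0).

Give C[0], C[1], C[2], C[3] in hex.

CTR encryption: S_i = E(K, T_i) where T_i is the counter for block i; C_i = P_i ⊕ S_i.
C[0]: T = 2A, S = E(K, T) = 05; 19 ⊕ 05 = 1C.
C[1]: T = 2B, S = E(K, T) = 04; 25 ⊕ 04 = 21.
C[2]: T = 2C, S = E(K, T) = 03; BB ⊕ 03 = B8.
C[3]: T = 2D, S = E(K, T) = 02; CB ⊕ 02 = C9.

C[0] = 1C, C[1] = 21, C[2] = B8, C[3] = C9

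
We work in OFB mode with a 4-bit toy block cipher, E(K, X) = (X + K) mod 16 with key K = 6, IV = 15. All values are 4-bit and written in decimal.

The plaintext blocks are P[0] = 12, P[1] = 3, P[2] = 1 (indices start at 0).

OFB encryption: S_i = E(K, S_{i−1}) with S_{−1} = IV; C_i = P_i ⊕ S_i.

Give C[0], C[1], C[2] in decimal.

C[0]: S = E(K, 15) = 5; 12 ⊕ 5 = 9.
C[1]: S = E(K, 5) = 11; 3 ⊕ 11 = 8.
C[2]: S = E(K, 11) = 1; 1 ⊕ 1 = 0.

C[0] = 9, C[1] = 8, C[2] = 0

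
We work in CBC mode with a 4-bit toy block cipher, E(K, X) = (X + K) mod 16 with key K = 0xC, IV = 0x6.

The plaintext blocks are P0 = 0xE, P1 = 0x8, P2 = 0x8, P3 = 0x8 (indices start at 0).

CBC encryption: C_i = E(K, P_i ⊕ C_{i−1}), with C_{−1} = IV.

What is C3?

C0: P0 ⊕ 0x6 = 0x8; E(K, 0x8) = 0x4.
C1: P1 ⊕ 0x4 = 0xC; E(K, 0xC) = 0x8.
C2: P2 ⊕ 0x8 = 0x0; E(K, 0x0) = 0xC.
C3: P3 ⊕ 0xC = 0x4; E(K, 0x4) = 0x0.

C3 = 0x0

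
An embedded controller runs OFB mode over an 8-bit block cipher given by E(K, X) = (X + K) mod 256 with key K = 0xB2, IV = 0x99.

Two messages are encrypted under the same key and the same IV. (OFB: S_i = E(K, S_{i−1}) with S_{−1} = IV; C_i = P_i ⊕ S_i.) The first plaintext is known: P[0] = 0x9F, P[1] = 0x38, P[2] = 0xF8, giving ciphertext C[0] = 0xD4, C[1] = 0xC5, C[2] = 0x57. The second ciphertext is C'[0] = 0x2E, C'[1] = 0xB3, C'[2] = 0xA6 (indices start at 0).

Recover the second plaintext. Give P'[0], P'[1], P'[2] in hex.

In OFB with a reused IV, both messages share the same keystream S_i, so C_i ⊕ C'_i = P_i ⊕ P'_i and thus P'_i = P_i ⊕ C_i ⊕ C'_i.
P'[0]: 0x9F ⊕ 0xD4 ⊕ 0x2E = 0x65.
P'[1]: 0x38 ⊕ 0xC5 ⊕ 0xB3 = 0x4E.
P'[2]: 0xF8 ⊕ 0x57 ⊕ 0xA6 = 0x09.

P'[0] = 0x65, P'[1] = 0x4E, P'[2] = 0x09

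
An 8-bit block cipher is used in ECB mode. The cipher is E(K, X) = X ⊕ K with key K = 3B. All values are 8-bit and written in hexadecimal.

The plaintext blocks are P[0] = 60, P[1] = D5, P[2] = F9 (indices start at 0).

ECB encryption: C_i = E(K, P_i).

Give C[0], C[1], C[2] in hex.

C[0] = 5B, C[1] = EE, C[2] = C2

C[0]: E(K, 60) = 5B.
C[1]: E(K, D5) = EE.
C[2]: E(K, F9) = C2.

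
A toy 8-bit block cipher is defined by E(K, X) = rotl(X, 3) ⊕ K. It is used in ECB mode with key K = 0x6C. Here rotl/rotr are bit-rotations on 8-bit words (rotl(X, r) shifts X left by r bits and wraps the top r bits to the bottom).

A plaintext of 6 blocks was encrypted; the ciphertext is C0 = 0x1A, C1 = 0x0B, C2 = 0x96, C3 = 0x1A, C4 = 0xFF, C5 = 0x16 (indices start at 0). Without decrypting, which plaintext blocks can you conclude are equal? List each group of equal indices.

ECB encrypts each block independently with the same key, so equal ciphertext blocks imply equal plaintext blocks.
C0 = C3 = 0x1A, so P0 = P3.

P0 = P3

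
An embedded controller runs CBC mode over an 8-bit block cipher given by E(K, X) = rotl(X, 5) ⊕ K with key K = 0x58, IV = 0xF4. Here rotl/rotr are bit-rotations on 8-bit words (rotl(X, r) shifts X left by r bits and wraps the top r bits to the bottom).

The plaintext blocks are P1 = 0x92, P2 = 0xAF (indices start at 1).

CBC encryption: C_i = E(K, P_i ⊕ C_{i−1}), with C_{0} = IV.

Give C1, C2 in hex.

C1 = 0x94, C2 = 0x3F

C1: P1 ⊕ 0xF4 = 0x66; E(K, 0x66) = 0x94.
C2: P2 ⊕ 0x94 = 0x3B; E(K, 0x3B) = 0x3F.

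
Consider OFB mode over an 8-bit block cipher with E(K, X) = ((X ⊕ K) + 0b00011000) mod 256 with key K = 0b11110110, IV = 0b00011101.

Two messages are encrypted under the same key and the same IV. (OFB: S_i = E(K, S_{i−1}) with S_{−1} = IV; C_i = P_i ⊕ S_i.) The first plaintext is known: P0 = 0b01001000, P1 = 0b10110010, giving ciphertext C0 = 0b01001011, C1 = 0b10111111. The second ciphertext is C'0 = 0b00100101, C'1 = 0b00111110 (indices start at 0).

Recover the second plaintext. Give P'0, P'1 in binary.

In OFB with a reused IV, both messages share the same keystream S_i, so C_i ⊕ C'_i = P_i ⊕ P'_i and thus P'_i = P_i ⊕ C_i ⊕ C'_i.
P'0: 0b01001000 ⊕ 0b01001011 ⊕ 0b00100101 = 0b00100110.
P'1: 0b10110010 ⊕ 0b10111111 ⊕ 0b00111110 = 0b00110011.

P'0 = 0b00100110, P'1 = 0b00110011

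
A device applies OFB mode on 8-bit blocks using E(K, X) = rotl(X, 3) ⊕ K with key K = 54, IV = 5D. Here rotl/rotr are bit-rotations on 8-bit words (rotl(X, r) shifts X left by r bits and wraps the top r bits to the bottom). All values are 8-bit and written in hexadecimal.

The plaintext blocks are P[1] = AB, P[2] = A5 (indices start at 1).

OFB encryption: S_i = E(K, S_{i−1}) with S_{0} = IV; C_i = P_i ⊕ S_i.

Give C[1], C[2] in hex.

C[1] = 15, C[2] = 04

C[1]: S = E(K, 5D) = BE; AB ⊕ BE = 15.
C[2]: S = E(K, BE) = A1; A5 ⊕ A1 = 04.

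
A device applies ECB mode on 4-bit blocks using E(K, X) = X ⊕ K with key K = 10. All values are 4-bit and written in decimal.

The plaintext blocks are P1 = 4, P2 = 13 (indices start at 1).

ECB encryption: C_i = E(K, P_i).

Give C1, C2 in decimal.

C1 = 14, C2 = 7

C1: E(K, 4) = 14.
C2: E(K, 13) = 7.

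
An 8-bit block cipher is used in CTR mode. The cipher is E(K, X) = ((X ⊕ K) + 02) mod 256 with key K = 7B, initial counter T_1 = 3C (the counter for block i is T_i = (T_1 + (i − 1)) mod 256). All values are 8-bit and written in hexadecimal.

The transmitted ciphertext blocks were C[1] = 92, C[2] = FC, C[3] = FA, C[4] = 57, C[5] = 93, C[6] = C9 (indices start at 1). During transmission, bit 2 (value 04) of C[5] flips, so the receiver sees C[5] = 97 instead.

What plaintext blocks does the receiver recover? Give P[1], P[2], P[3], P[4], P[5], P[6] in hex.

P[1] = DB, P[2] = B4, P[3] = BD, P[4] = 11, P[5] = AA, P[6] = F5

CTR decryption: S_i = E(K, T_i) where T_i is the counter for block i; P_i = C_i ⊕ S_i.
Only C[5] changed, to 97. In CTR, a change in C_i flips the same bit in P_i only; the keystream is unaffected. Decrypting the received ciphertext:
P[1]: T = 3C, S = E(K, T) = 49; 92 ⊕ 49 = DB.
P[2]: T = 3D, S = E(K, T) = 48; FC ⊕ 48 = B4.
P[3]: T = 3E, S = E(K, T) = 47; FA ⊕ 47 = BD.
P[4]: T = 3F, S = E(K, T) = 46; 57 ⊕ 46 = 11.
P[5]: T = 40, S = E(K, T) = 3D; 97 ⊕ 3D = AA.
P[6]: T = 41, S = E(K, T) = 3C; C9 ⊕ 3C = F5.
Blocks that differ from the original plaintext: P[5].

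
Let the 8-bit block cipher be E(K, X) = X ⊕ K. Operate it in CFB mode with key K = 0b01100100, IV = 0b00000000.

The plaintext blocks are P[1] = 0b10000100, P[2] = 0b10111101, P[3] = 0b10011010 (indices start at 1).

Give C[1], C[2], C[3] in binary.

CFB encryption: C_i = P_i ⊕ E(K, C_{i−1}), with C_{0} = IV.
C[1]: E(K, 0b00000000) = 0b01100100; 0b10000100 ⊕ 0b01100100 = 0b11100000.
C[2]: E(K, 0b11100000) = 0b10000100; 0b10111101 ⊕ 0b10000100 = 0b00111001.
C[3]: E(K, 0b00111001) = 0b01011101; 0b10011010 ⊕ 0b01011101 = 0b11000111.

C[1] = 0b11100000, C[2] = 0b00111001, C[3] = 0b11000111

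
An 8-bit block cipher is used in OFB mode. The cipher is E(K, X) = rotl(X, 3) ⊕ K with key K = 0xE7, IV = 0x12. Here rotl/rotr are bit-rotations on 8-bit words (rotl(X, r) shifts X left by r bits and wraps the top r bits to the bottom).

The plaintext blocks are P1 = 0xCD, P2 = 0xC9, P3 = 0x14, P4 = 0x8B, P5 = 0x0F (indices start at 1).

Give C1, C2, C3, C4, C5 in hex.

C1 = 0xBA, C2 = 0x95, C3 = 0x11, C4 = 0x44, C5 = 0x96

OFB encryption: S_i = E(K, S_{i−1}) with S_{0} = IV; C_i = P_i ⊕ S_i.
C1: S = E(K, 0x12) = 0x77; 0xCD ⊕ 0x77 = 0xBA.
C2: S = E(K, 0x77) = 0x5C; 0xC9 ⊕ 0x5C = 0x95.
C3: S = E(K, 0x5C) = 0x05; 0x14 ⊕ 0x05 = 0x11.
C4: S = E(K, 0x05) = 0xCF; 0x8B ⊕ 0xCF = 0x44.
C5: S = E(K, 0xCF) = 0x99; 0x0F ⊕ 0x99 = 0x96.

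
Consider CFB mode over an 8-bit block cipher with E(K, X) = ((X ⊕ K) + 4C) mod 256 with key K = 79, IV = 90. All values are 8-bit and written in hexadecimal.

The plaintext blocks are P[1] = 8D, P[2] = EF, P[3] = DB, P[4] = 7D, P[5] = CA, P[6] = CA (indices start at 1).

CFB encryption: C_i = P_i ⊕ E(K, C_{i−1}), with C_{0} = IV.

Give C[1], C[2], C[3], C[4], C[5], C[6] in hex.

C[1] = B8, C[2] = E2, C[3] = 3C, C[4] = EC, C[5] = 2B, C[6] = 54

C[1]: E(K, 90) = 35; 8D ⊕ 35 = B8.
C[2]: E(K, B8) = 0D; EF ⊕ 0D = E2.
C[3]: E(K, E2) = E7; DB ⊕ E7 = 3C.
C[4]: E(K, 3C) = 91; 7D ⊕ 91 = EC.
C[5]: E(K, EC) = E1; CA ⊕ E1 = 2B.
C[6]: E(K, 2B) = 9E; CA ⊕ 9E = 54.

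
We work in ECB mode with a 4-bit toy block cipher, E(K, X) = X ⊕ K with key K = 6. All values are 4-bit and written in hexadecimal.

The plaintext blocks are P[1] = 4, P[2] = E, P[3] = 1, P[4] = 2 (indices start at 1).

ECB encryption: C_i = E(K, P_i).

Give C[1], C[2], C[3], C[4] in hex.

C[1]: E(K, 4) = 2.
C[2]: E(K, E) = 8.
C[3]: E(K, 1) = 7.
C[4]: E(K, 2) = 4.

C[1] = 2, C[2] = 8, C[3] = 7, C[4] = 4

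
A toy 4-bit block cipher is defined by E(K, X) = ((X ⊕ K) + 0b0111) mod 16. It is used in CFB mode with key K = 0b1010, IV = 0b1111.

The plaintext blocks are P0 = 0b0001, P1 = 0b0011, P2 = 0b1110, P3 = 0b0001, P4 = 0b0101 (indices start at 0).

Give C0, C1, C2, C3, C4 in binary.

CFB encryption: C_i = P_i ⊕ E(K, C_{i−1}), with C_{−1} = IV.
C0: E(K, 0b1111) = 0b1100; 0b0001 ⊕ 0b1100 = 0b1101.
C1: E(K, 0b1101) = 0b1110; 0b0011 ⊕ 0b1110 = 0b1101.
C2: E(K, 0b1101) = 0b1110; 0b1110 ⊕ 0b1110 = 0b0000.
C3: E(K, 0b0000) = 0b0001; 0b0001 ⊕ 0b0001 = 0b0000.
C4: E(K, 0b0000) = 0b0001; 0b0101 ⊕ 0b0001 = 0b0100.

C0 = 0b1101, C1 = 0b1101, C2 = 0b0000, C3 = 0b0000, C4 = 0b0100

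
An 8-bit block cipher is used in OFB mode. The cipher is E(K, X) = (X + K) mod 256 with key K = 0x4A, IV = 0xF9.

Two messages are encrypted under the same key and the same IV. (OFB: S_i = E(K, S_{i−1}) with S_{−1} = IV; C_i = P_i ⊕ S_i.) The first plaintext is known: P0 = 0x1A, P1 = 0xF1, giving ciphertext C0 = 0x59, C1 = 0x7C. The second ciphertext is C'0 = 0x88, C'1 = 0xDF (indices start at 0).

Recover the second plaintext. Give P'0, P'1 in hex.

In OFB with a reused IV, both messages share the same keystream S_i, so C_i ⊕ C'_i = P_i ⊕ P'_i and thus P'_i = P_i ⊕ C_i ⊕ C'_i.
P'0: 0x1A ⊕ 0x59 ⊕ 0x88 = 0xCB.
P'1: 0xF1 ⊕ 0x7C ⊕ 0xDF = 0x52.

P'0 = 0xCB, P'1 = 0x52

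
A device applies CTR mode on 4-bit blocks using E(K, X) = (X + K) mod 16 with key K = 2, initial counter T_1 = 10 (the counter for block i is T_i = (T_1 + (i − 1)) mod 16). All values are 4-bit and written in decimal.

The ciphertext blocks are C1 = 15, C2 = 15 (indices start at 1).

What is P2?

CTR decryption: S_i = E(K, T_i) where T_i is the counter for block i; P_i = C_i ⊕ S_i.
P2: T = 11, S = E(K, T) = 13; 15 ⊕ 13 = 2.

P2 = 2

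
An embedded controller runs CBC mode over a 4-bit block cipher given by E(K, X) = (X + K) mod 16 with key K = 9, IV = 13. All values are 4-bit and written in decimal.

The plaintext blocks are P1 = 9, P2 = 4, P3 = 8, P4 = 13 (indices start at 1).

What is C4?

CBC encryption: C_i = E(K, P_i ⊕ C_{i−1}), with C_{0} = IV.
C1: P1 ⊕ 13 = 4; E(K, 4) = 13.
C2: P2 ⊕ 13 = 9; E(K, 9) = 2.
C3: P3 ⊕ 2 = 10; E(K, 10) = 3.
C4: P4 ⊕ 3 = 14; E(K, 14) = 7.

C4 = 7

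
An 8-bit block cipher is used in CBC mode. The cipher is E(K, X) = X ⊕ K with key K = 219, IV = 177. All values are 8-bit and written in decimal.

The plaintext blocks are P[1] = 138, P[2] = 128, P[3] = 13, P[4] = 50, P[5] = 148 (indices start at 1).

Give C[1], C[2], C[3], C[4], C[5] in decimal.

C[1] = 224, C[2] = 187, C[3] = 109, C[4] = 132, C[5] = 203

CBC encryption: C_i = E(K, P_i ⊕ C_{i−1}), with C_{0} = IV.
C[1]: P[1] ⊕ 177 = 59; E(K, 59) = 224.
C[2]: P[2] ⊕ 224 = 96; E(K, 96) = 187.
C[3]: P[3] ⊕ 187 = 182; E(K, 182) = 109.
C[4]: P[4] ⊕ 109 = 95; E(K, 95) = 132.
C[5]: P[5] ⊕ 132 = 16; E(K, 16) = 203.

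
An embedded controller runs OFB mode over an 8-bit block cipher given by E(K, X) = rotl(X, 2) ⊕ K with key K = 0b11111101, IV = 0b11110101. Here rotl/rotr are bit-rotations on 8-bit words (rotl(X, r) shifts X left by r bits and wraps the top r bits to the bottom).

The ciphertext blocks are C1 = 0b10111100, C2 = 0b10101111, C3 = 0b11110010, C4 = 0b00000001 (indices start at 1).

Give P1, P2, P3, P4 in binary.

P1 = 0b10010110, P2 = 0b11111010, P3 = 0b01011010, P4 = 0b01011110

OFB decryption: S_i = E(K, S_{i−1}) with S_{0} = IV; P_i = C_i ⊕ S_i.
P1: S = E(K, 0b11110101) = 0b00101010; 0b10111100 ⊕ 0b00101010 = 0b10010110.
P2: S = E(K, 0b00101010) = 0b01010101; 0b10101111 ⊕ 0b01010101 = 0b11111010.
P3: S = E(K, 0b01010101) = 0b10101000; 0b11110010 ⊕ 0b10101000 = 0b01011010.
P4: S = E(K, 0b10101000) = 0b01011111; 0b00000001 ⊕ 0b01011111 = 0b01011110.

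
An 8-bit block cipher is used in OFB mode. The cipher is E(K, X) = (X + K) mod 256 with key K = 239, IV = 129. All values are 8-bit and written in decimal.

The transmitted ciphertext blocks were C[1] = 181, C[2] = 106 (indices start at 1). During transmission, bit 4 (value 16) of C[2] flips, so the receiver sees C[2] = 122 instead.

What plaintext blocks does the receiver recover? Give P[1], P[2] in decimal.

OFB decryption: S_i = E(K, S_{i−1}) with S_{0} = IV; P_i = C_i ⊕ S_i.
Only C[2] changed, to 122. In OFB, a change in C_i flips the same bit in P_i only; the keystream is unaffected. Decrypting the received ciphertext:
P[1]: S = E(K, 129) = 112; 181 ⊕ 112 = 197.
P[2]: S = E(K, 112) = 95; 122 ⊕ 95 = 37.
Blocks that differ from the original plaintext: P[2].

P[1] = 197, P[2] = 37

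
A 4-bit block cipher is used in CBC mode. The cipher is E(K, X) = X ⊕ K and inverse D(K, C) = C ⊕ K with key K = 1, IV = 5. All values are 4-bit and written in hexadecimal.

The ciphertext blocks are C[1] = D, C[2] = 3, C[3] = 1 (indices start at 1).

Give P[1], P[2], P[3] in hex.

P[1] = 9, P[2] = F, P[3] = 3

CBC decryption: P_i = D(K, C_i) ⊕ C_{i−1}, with C_{0} = IV.
P[1]: D(K, D) = C; C ⊕ 5 = 9.
P[2]: D(K, 3) = 2; 2 ⊕ D = F.
P[3]: D(K, 1) = 0; 0 ⊕ 3 = 3.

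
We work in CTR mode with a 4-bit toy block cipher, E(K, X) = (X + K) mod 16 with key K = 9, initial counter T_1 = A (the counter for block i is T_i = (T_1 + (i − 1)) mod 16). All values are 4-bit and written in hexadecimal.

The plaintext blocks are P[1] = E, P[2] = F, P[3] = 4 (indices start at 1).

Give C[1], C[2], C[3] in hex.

CTR encryption: S_i = E(K, T_i) where T_i is the counter for block i; C_i = P_i ⊕ S_i.
C[1]: T = A, S = E(K, T) = 3; E ⊕ 3 = D.
C[2]: T = B, S = E(K, T) = 4; F ⊕ 4 = B.
C[3]: T = C, S = E(K, T) = 5; 4 ⊕ 5 = 1.

C[1] = D, C[2] = B, C[3] = 1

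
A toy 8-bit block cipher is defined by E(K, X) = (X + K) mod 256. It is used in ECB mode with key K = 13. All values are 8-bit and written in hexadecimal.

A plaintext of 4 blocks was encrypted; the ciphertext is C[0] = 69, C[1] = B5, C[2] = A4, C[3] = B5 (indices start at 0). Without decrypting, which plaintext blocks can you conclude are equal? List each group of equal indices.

P[1] = P[3]

ECB encrypts each block independently with the same key, so equal ciphertext blocks imply equal plaintext blocks.
C[1] = C[3] = B5, so P[1] = P[3].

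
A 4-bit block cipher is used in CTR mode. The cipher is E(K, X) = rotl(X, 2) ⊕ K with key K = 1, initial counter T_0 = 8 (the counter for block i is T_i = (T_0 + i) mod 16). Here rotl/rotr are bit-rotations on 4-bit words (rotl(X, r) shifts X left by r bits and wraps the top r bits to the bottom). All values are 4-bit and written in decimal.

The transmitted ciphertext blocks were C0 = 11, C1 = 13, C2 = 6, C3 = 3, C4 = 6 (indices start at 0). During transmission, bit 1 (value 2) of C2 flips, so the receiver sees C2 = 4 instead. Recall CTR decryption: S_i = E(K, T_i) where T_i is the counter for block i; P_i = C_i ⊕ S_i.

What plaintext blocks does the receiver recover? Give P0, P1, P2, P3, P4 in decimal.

P0 = 8, P1 = 10, P2 = 15, P3 = 12, P4 = 4

Only C2 changed, to 4. In CTR, a change in C_i flips the same bit in P_i only; the keystream is unaffected. Decrypting the received ciphertext:
P0: T = 8, S = E(K, T) = 3; 11 ⊕ 3 = 8.
P1: T = 9, S = E(K, T) = 7; 13 ⊕ 7 = 10.
P2: T = 10, S = E(K, T) = 11; 4 ⊕ 11 = 15.
P3: T = 11, S = E(K, T) = 15; 3 ⊕ 15 = 12.
P4: T = 12, S = E(K, T) = 2; 6 ⊕ 2 = 4.
Blocks that differ from the original plaintext: P2.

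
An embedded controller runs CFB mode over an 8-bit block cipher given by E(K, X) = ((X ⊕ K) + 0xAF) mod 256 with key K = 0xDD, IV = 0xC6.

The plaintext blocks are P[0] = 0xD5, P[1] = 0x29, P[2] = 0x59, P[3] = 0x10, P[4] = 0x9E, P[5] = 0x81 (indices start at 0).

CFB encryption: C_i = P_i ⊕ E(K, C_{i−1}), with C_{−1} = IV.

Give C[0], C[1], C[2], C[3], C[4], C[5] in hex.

C[0] = 0x1F, C[1] = 0x58, C[2] = 0x6D, C[3] = 0x4F, C[4] = 0xDF, C[5] = 0x30

C[0]: E(K, 0xC6) = 0xCA; 0xD5 ⊕ 0xCA = 0x1F.
C[1]: E(K, 0x1F) = 0x71; 0x29 ⊕ 0x71 = 0x58.
C[2]: E(K, 0x58) = 0x34; 0x59 ⊕ 0x34 = 0x6D.
C[3]: E(K, 0x6D) = 0x5F; 0x10 ⊕ 0x5F = 0x4F.
C[4]: E(K, 0x4F) = 0x41; 0x9E ⊕ 0x41 = 0xDF.
C[5]: E(K, 0xDF) = 0xB1; 0x81 ⊕ 0xB1 = 0x30.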